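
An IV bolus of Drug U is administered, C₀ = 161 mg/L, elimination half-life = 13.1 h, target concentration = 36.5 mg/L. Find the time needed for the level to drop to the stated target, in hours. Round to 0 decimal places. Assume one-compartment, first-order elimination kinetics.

28 h

k = ln2 / t½ = 0.693147 / 13.1 = 0.05291 h⁻¹
t = ln(C₀ / C) / k = ln(161.0 / 36.5) / 0.05291
  = ln(4.411) / 0.05291 = 1.484 / 0.05291 = 28.05 h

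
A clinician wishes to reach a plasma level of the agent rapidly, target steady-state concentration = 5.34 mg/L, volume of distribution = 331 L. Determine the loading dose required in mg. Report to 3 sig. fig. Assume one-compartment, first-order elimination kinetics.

1770 mg

LD = Css × Vd = 5.34 × 331 = 1768 mg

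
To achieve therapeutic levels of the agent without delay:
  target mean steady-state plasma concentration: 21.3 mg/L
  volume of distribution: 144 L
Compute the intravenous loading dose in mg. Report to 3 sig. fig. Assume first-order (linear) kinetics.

3070 mg

LD = Css × Vd = 21.3 × 144 = 3067 mg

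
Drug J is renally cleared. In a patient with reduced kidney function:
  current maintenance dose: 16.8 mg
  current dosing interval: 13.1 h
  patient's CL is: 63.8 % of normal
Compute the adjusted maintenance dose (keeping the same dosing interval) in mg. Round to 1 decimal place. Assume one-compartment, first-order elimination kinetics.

10.7 mg

To keep the same average steady-state level, dosing rate must scale with clearance.
CL ratio = 63.8 / 100 = 0.6380
New dose (same interval) = 16.8 × 0.6380 = 10.72 mg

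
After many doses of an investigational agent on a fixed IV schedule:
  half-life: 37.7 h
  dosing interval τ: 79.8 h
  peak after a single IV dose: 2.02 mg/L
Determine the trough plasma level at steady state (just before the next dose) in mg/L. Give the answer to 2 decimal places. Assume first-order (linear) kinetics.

k = ln2 / t½ = 0.693147 / 37.7 = 0.01839 h⁻¹
e^(−kτ) = e^(−0.01839 × 79.8) = 0.2305
Accumulation ratio R = 1 / (1 − e^(−kτ)) = 1 / (1 − 0.2305) = 1.300
Steady-state trough = C₀ × R × e^(−kτ) = 2.02 × 1.300 × 0.2305 = 0.6053 mg/L

0.61 mg/L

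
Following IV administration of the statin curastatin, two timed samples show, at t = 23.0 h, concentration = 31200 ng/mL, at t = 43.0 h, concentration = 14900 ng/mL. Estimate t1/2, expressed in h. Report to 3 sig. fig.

k = ln(C₁/C₂) / (t₂ − t₁) = ln(31200/14900) / (43.0 − 23.0)
  = 0.7391 / 20.00 = 0.03696 h⁻¹
t½ = ln2 / k = 0.693147 / 0.03696 = 18.75 h

18.8 h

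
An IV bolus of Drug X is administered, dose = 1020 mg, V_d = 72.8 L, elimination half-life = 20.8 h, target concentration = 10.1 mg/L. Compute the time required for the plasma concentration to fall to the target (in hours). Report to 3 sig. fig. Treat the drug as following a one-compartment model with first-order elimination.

9.82 h

C₀ = Dose / Vd = 1020 / 72.8 = 14.01 mg/L
k = ln2 / t½ = 0.693147 / 20.8 = 0.03332 h⁻¹
t = ln(C₀ / C) / k = ln(14.01 / 10.1) / 0.03332
  = ln(1.387) / 0.03332 = 0.3271 / 0.03332 = 9.817 h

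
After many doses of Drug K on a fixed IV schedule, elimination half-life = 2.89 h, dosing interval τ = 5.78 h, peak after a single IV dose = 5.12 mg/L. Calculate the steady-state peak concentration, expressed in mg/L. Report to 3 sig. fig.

6.83 mg/L

k = ln2 / t½ = 0.693147 / 2.89 = 0.2398 h⁻¹
e^(−kτ) = e^(−0.2398 × 5.78) = 0.2501
Accumulation ratio R = 1 / (1 − e^(−kτ)) = 1 / (1 − 0.2501) = 1.334
Steady-state peak = C₀ × R = 5.12 × 1.334 = 6.830 mg/L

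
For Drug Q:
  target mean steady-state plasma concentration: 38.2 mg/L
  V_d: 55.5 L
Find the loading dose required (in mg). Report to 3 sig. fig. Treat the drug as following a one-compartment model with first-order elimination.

LD = Css × Vd = 38.2 × 55.5 = 2120 mg

2120 mg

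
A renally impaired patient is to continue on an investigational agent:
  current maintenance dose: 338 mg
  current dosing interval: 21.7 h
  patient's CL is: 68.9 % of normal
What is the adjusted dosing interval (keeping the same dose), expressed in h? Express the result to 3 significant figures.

31.5 h

To keep the same average steady-state level, dosing rate must scale with clearance.
CL ratio = 68.9 / 100 = 0.6890
New interval (same dose) = 21.7 / 0.6890 = 31.49 h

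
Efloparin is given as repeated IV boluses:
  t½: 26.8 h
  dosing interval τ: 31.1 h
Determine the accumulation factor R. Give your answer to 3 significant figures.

1.81

k = ln2 / t½ = 0.693147 / 26.8 = 0.02586 h⁻¹
e^(−kτ) = e^(−0.02586 × 31.1) = 0.4474
Accumulation ratio R = 1 / (1 − e^(−kτ)) = 1 / (1 − 0.4474) = 1.810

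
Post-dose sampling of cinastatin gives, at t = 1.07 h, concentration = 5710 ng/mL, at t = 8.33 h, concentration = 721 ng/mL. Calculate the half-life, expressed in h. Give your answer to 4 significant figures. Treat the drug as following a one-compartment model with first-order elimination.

k = ln(C₁/C₂) / (t₂ − t₁) = ln(5710/721) / (8.33 − 1.07)
  = 2.069 / 7.260 = 0.2850 h⁻¹
t½ = ln2 / k = 0.693147 / 0.2850 = 2.432 h

2.432 h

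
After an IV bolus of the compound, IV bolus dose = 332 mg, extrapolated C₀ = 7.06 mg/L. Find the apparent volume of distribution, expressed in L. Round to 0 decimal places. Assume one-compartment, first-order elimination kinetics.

47 L

Vd = Dose / C₀ = 332.0 / 7.06 = 47.03 L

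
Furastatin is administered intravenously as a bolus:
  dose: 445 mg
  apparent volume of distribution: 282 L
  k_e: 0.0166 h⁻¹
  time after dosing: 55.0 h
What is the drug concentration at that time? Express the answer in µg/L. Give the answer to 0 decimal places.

C₀ = Dose / Vd = 445.0 / 282 = 1.578 mg/L
C = C₀ · e^(−k·t) = 1.578 × e^(−0.01660 × 55.0)
  = 1.578 × 0.4013 = 0.6333 mg/L
Convert: 0.6333 mg/L × 1000 = 633.3 µg/L

633 µg/L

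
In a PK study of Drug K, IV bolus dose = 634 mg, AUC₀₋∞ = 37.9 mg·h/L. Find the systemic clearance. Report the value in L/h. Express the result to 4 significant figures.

16.73 L/h

CL = Dose / AUC = 634 / 37.9 = 16.73 L/h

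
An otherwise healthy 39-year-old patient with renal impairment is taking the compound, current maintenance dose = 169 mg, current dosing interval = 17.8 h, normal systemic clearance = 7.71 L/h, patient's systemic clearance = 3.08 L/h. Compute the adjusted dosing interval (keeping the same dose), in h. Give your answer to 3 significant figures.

44.6 h

To keep the same average steady-state level, dosing rate must scale with clearance.
CL ratio = 3.08 / 7.71 = 0.3995
New interval (same dose) = 17.8 / 0.3995 = 44.56 h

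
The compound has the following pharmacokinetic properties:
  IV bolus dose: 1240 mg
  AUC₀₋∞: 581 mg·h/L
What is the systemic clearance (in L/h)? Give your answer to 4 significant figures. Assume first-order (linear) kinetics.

CL = Dose / AUC = 1240 / 581 = 2.134 L/h

2.134 L/h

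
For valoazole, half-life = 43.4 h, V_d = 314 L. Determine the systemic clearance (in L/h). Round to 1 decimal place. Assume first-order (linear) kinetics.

k = ln2 / t½ = 0.693147 / 43.4 = 0.01597 h⁻¹
CL = k × Vd = 0.01597 × 314 = 5.015 L/h

5.0 L/h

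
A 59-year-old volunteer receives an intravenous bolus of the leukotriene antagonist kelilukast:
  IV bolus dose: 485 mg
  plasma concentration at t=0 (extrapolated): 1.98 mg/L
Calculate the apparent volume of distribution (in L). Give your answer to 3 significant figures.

245 L

Vd = Dose / C₀ = 485.0 / 1.98 = 244.9 L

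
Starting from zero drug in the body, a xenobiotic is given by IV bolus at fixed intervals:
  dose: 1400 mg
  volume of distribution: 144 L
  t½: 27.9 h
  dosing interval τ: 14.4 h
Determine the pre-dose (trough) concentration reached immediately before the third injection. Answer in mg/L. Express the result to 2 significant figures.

C₀ per dose = Dose / Vd = 1400 / 144 = 9.722 mg/L
k = ln2 / t½ = 0.693147 / 27.9 = 0.02484 h⁻¹
Fraction remaining after one interval: r = e^(−kτ) = e^(−0.02484 × 14.4) = 0.6993
Before dose 3, 2 doses have been given (aged 1τ, 2τ).
C_trough = C₀ × (r + r²) = 9.722 × (0.6993 + 0.4890) = 11.55 mg/L

12 mg/L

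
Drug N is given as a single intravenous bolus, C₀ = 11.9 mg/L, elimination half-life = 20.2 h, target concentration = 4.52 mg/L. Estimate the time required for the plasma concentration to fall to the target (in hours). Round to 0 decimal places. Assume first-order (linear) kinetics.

28 h

k = ln2 / t½ = 0.693147 / 20.2 = 0.03431 h⁻¹
t = ln(C₀ / C) / k = ln(11.90 / 4.52) / 0.03431
  = ln(2.633) / 0.03431 = 0.9681 / 0.03431 = 28.22 h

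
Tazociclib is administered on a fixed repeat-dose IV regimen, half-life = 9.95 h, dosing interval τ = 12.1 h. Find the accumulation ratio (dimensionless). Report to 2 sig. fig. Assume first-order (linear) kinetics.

k = ln2 / t½ = 0.693147 / 9.95 = 0.06966 h⁻¹
e^(−kτ) = e^(−0.06966 × 12.1) = 0.4305
Accumulation ratio R = 1 / (1 − e^(−kτ)) = 1 / (1 − 0.4305) = 1.756

1.8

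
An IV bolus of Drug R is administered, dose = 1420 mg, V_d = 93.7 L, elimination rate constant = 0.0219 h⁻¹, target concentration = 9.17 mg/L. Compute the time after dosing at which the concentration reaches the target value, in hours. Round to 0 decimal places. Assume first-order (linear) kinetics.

C₀ = Dose / Vd = 1420 / 93.7 = 15.15 mg/L
t = ln(C₀ / C) / k = ln(15.15 / 9.17) / 0.02190
  = ln(1.652) / 0.02190 = 0.5020 / 0.02190 = 22.92 h

23 h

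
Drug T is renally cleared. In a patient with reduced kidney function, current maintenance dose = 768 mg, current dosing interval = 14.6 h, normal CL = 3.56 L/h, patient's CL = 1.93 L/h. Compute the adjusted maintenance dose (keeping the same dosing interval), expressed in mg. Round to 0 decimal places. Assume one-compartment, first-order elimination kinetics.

To keep the same average steady-state level, dosing rate must scale with clearance.
CL ratio = 1.93 / 3.56 = 0.5421
New dose (same interval) = 768 × 0.5421 = 416.3 mg

416 mg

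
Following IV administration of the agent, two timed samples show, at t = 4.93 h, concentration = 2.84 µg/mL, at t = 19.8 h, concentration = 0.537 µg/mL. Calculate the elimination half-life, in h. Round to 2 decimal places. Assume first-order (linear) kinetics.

k = ln(C₁/C₂) / (t₂ − t₁) = ln(2.84/0.537) / (19.8 − 4.93)
  = 1.666 / 14.87 = 0.1120 h⁻¹
t½ = ln2 / k = 0.693147 / 0.1120 = 6.189 h

6.19 h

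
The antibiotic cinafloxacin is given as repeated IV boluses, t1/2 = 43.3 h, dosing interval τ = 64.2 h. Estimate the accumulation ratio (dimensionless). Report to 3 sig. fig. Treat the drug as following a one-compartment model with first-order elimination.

1.56

k = ln2 / t½ = 0.693147 / 43.3 = 0.01601 h⁻¹
e^(−kτ) = e^(−0.01601 × 64.2) = 0.3578
Accumulation ratio R = 1 / (1 − e^(−kτ)) = 1 / (1 − 0.3578) = 1.557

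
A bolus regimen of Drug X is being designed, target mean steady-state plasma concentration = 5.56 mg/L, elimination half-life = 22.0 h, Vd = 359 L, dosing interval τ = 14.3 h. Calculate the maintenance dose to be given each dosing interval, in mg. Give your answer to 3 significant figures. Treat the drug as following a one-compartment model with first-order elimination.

899 mg

k = ln2 / t½ = 0.693147 / 22.0 = 0.03151 h⁻¹
CL = k × Vd = 0.03151 × 359 = 11.31 L/h
At steady state, Dose/τ = Css × CL.
Dose = Css × CL × τ = 5.56 × 11.31 × 14.3 = 899.2 mg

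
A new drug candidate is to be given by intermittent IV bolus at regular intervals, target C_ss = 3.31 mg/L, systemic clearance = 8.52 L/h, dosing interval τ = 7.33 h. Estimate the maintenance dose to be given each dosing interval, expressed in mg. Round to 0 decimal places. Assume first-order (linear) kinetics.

207 mg

At steady state, Dose/τ = Css × CL.
Dose = Css × CL × τ = 3.31 × 8.520 × 7.33 = 206.7 mg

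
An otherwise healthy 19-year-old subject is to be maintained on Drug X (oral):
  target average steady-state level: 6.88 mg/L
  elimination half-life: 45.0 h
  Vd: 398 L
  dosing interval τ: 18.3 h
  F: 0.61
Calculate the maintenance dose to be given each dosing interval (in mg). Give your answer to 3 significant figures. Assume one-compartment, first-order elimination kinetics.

k = ln2 / t½ = 0.693147 / 45.0 = 0.01540 h⁻¹
CL = k × Vd = 0.01540 × 398 = 6.129 L/h
At steady state, F × (Dose/τ) = Css × CL.
Dose = Css × CL × τ / F = 6.88 × 6.129 × 18.3 / 0.61 = 1265 mg

1270 mg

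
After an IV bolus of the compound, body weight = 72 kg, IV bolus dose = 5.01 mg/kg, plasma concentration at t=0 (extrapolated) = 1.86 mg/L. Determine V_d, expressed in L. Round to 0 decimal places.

194 L

Dose = 5.01 × 72 = 360.7 mg
Vd = Dose / C₀ = 360.7 / 1.86 = 193.9 L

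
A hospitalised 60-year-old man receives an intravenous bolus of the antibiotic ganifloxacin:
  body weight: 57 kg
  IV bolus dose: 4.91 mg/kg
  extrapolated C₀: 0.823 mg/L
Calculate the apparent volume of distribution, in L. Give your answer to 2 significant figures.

Dose = 4.91 × 57 = 279.9 mg
Vd = Dose / C₀ = 279.9 / 0.823 = 340.1 L

340 L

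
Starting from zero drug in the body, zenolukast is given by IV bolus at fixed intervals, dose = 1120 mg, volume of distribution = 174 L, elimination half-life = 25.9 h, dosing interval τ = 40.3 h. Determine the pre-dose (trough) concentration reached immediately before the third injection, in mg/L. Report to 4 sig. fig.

C₀ per dose = Dose / Vd = 1120 / 174 = 6.437 mg/L
k = ln2 / t½ = 0.693147 / 25.9 = 0.02676 h⁻¹
Fraction remaining after one interval: r = e^(−kτ) = e^(−0.02676 × 40.3) = 0.3401
Before dose 3, 2 doses have been given (aged 1τ, 2τ).
C_trough = C₀ × (r + r²) = 6.437 × (0.3401 + 0.1157) = 2.934 mg/L

2.934 mg/L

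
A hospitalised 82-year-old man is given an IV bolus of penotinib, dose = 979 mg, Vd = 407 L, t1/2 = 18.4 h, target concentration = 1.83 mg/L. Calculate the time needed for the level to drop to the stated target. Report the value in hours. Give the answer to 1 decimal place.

C₀ = Dose / Vd = 979.0 / 407 = 2.405 mg/L
k = ln2 / t½ = 0.693147 / 18.4 = 0.03767 h⁻¹
t = ln(C₀ / C) / k = ln(2.405 / 1.83) / 0.03767
  = ln(1.314) / 0.03767 = 0.2731 / 0.03767 = 7.250 h

7.3 h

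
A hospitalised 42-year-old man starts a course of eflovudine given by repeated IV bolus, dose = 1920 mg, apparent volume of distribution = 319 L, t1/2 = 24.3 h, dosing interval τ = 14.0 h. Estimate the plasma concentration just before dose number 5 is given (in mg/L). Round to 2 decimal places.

9.78 mg/L

C₀ per dose = Dose / Vd = 1920 / 319 = 6.019 mg/L
k = ln2 / t½ = 0.693147 / 24.3 = 0.02852 h⁻¹
Fraction remaining after one interval: r = e^(−kτ) = e^(−0.02852 × 14.0) = 0.6708
Before dose 5, 4 doses have been given (aged 1τ, 2τ, 3τ, 4τ).
C_trough = C₀ × (r + r² + … + r^4) = C₀ × r(1−r^4)/(1−r)
        = 6.019 × 0.6708 × (1 − 0.2025) / (1 − 0.6708) = 9.781 mg/L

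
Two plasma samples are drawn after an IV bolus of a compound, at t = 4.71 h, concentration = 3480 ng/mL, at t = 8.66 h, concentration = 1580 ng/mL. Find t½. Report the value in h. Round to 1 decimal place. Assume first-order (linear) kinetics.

3.5 h

k = ln(C₁/C₂) / (t₂ − t₁) = ln(3480/1580) / (8.66 − 4.71)
  = 0.7896 / 3.950 = 0.1999 h⁻¹
t½ = ln2 / k = 0.693147 / 0.1999 = 3.467 h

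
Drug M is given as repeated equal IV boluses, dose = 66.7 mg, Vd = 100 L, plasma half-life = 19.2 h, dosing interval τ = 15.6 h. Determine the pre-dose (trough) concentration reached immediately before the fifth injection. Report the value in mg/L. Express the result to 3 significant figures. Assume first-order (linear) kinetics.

0.789 mg/L

C₀ per dose = Dose / Vd = 66.7 / 100 = 0.6670 mg/L
k = ln2 / t½ = 0.693147 / 19.2 = 0.03610 h⁻¹
Fraction remaining after one interval: r = e^(−kτ) = e^(−0.03610 × 15.6) = 0.5694
Before dose 5, 4 doses have been given (aged 1τ, 2τ, 3τ, 4τ).
C_trough = C₀ × (r + r² + … + r^4) = C₀ × r(1−r^4)/(1−r)
        = 0.6670 × 0.5694 × (1 − 0.1051) / (1 − 0.5694) = 0.7893 mg/L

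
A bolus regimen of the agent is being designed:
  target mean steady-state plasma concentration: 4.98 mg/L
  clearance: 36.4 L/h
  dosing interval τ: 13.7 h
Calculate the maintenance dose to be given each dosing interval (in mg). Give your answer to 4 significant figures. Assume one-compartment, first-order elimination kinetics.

At steady state, Dose/τ = Css × CL.
Dose = Css × CL × τ = 4.98 × 36.40 × 13.7 = 2483 mg

2483 mg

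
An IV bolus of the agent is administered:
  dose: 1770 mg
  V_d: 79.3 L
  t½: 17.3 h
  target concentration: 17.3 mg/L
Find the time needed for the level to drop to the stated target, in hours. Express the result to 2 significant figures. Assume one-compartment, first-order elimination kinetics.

C₀ = Dose / Vd = 1770 / 79.3 = 22.32 mg/L
k = ln2 / t½ = 0.693147 / 17.3 = 0.04007 h⁻¹
t = ln(C₀ / C) / k = ln(22.32 / 17.3) / 0.04007
  = ln(1.290) / 0.04007 = 0.2546 / 0.04007 = 6.354 h

6.4 h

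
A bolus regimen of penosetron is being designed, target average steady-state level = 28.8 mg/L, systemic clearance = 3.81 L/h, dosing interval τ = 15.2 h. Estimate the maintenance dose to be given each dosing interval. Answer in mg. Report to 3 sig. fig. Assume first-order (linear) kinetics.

At steady state, Dose/τ = Css × CL.
Dose = Css × CL × τ = 28.8 × 3.810 × 15.2 = 1668 mg

1670 mg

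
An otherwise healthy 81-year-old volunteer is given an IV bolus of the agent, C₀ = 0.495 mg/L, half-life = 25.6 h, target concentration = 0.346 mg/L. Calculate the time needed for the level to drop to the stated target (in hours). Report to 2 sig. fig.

13 h

k = ln2 / t½ = 0.693147 / 25.6 = 0.02708 h⁻¹
t = ln(C₀ / C) / k = ln(0.4950 / 0.346) / 0.02708
  = ln(1.431) / 0.02708 = 0.3584 / 0.02708 = 13.23 h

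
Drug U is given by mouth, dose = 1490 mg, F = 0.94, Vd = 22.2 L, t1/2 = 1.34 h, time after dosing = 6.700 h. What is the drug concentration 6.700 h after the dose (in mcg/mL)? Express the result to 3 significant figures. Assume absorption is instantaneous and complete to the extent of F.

1.97 mcg/mL

Amount reaching circulation = F × Dose = 0.94 × 1490 = 1401 mg
C₀ = F·Dose / Vd = 1401 / 22.2 = 63.11 mg/L
k = ln2 / t½ = 0.693147 / 1.34 = 0.5173 h⁻¹
t / t½ = 6.700 / 1.34 = 5 half-lives
C = C₀ × (1/2)^5 = 63.11 × 0.03125 = 1.972 mg/L
(1.972 mg/L = 1.972 mcg/mL)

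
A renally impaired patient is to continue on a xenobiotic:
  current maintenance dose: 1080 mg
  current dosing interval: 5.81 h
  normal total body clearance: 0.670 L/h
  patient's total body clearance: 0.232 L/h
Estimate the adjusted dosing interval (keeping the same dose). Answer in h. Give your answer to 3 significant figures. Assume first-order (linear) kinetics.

16.8 h

To keep the same average steady-state level, dosing rate must scale with clearance.
CL ratio = 0.232 / 0.670 = 0.3463
New interval (same dose) = 5.81 / 0.3463 = 16.78 h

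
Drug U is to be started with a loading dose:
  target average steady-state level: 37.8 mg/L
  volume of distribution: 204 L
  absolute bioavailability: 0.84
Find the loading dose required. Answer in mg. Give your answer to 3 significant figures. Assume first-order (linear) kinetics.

LD = Css × Vd / F = 37.8 × 204 / 0.84 = 9180 mg

9180 mg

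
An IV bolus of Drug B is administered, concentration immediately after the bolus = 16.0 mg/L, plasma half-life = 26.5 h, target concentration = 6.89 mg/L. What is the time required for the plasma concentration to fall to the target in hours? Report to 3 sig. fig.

k = ln2 / t½ = 0.693147 / 26.5 = 0.02616 h⁻¹
t = ln(C₀ / C) / k = ln(16.00 / 6.89) / 0.02616
  = ln(2.322) / 0.02616 = 0.8424 / 0.02616 = 32.20 h

32.2 h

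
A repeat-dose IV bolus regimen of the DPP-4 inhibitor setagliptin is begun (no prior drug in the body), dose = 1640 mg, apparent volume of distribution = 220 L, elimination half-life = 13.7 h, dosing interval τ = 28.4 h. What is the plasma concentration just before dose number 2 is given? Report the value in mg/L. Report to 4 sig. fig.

C₀ per dose = Dose / Vd = 1640 / 220 = 7.455 mg/L
k = ln2 / t½ = 0.693147 / 13.7 = 0.05059 h⁻¹
Fraction remaining after one interval: r = e^(−kτ) = e^(−0.05059 × 28.4) = 0.2377
Before dose 2, 1 dose has been given (aged 1τ).
C_trough = C₀ × r = 7.455 × 0.2377 = 1.772 mg/L

1.772 mg/L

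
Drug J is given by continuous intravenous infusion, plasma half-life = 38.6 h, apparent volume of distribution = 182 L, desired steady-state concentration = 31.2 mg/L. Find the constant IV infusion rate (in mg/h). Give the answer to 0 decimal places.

k = ln2 / t½ = 0.693147 / 38.6 = 0.01796 h⁻¹
CL = k × Vd = 0.01796 × 182 = 3.269 L/h
At steady state, infusion rate R₀ = Css × CL = 31.2 × 3.269 = 102.0 mg/h

102 mg/h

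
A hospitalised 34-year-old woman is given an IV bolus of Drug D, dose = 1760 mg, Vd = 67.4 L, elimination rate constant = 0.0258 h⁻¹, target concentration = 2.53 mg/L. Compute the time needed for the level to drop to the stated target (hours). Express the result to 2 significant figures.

90 h

C₀ = Dose / Vd = 1760 / 67.4 = 26.11 mg/L
t = ln(C₀ / C) / k = ln(26.11 / 2.53) / 0.02580
  = ln(10.32) / 0.02580 = 2.334 / 0.02580 = 90.47 h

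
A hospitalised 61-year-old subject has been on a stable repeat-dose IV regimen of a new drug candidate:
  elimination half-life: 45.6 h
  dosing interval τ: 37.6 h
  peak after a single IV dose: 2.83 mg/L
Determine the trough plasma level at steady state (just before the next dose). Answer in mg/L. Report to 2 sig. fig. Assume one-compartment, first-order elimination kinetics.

3.7 mg/L

k = ln2 / t½ = 0.693147 / 45.6 = 0.01520 h⁻¹
e^(−kτ) = e^(−0.01520 × 37.6) = 0.5647
Accumulation ratio R = 1 / (1 − e^(−kτ)) = 1 / (1 − 0.5647) = 2.297
Steady-state trough = C₀ × R × e^(−kτ) = 2.83 × 2.297 × 0.5647 = 3.671 mg/L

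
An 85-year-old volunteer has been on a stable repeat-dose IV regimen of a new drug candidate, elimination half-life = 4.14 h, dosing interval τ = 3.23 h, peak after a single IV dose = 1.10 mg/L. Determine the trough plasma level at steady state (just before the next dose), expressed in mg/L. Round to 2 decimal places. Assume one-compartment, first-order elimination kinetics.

1.53 mg/L

k = ln2 / t½ = 0.693147 / 4.14 = 0.1674 h⁻¹
e^(−kτ) = e^(−0.1674 × 3.23) = 0.5823
Accumulation ratio R = 1 / (1 − e^(−kτ)) = 1 / (1 − 0.5823) = 2.394
Steady-state trough = C₀ × R × e^(−kτ) = 1.10 × 2.394 × 0.5823 = 1.533 mg/L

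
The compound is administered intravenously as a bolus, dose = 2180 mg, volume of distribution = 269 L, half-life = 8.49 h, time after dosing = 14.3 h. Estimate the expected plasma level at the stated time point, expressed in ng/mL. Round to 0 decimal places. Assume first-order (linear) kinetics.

C₀ = Dose / Vd = 2180 / 269 = 8.104 mg/L
k = ln2 / t½ = 0.693147 / 8.49 = 0.08164 h⁻¹
C = C₀ · e^(−k·t) = 8.104 × e^(−0.08164 × 14.3)
  = 8.104 × 0.3112 = 2.522 mg/L
Convert: 2.522 mg/L × 1000 = 2522 ng/mL

2522 ng/mL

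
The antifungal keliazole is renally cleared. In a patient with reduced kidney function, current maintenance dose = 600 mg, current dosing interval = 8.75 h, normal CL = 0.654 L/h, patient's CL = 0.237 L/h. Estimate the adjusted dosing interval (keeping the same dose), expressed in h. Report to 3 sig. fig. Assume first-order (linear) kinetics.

To keep the same average steady-state level, dosing rate must scale with clearance.
CL ratio = 0.237 / 0.654 = 0.3624
New interval (same dose) = 8.75 / 0.3624 = 24.14 h

24.1 h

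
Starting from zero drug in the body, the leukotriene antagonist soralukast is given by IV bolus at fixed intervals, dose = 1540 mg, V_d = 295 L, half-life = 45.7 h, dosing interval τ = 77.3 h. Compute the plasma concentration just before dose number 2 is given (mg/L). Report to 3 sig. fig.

C₀ per dose = Dose / Vd = 1540 / 295 = 5.220 mg/L
k = ln2 / t½ = 0.693147 / 45.7 = 0.01517 h⁻¹
Fraction remaining after one interval: r = e^(−kτ) = e^(−0.01517 × 77.3) = 0.3095
Before dose 2, 1 dose has been given (aged 1τ).
C_trough = C₀ × r = 5.220 × 0.3095 = 1.616 mg/L

1.62 mg/L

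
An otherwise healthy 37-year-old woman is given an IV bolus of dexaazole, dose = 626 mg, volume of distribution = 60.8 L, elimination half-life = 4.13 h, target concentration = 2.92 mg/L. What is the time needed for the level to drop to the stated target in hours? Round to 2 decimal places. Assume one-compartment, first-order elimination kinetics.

C₀ = Dose / Vd = 626.0 / 60.8 = 10.30 mg/L
k = ln2 / t½ = 0.693147 / 4.13 = 0.1678 h⁻¹
t = ln(C₀ / C) / k = ln(10.30 / 2.92) / 0.1678
  = ln(3.527) / 0.1678 = 1.260 / 0.1678 = 7.509 h

7.51 h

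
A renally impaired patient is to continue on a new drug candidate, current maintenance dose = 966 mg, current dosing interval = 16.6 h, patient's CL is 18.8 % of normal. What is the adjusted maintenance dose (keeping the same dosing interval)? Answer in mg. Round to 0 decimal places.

To keep the same average steady-state level, dosing rate must scale with clearance.
CL ratio = 18.8 / 100 = 0.1880
New dose (same interval) = 966 × 0.1880 = 181.6 mg

182 mg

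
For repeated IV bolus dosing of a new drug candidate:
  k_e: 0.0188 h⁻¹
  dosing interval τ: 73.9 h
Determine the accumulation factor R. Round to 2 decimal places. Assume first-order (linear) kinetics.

e^(−kτ) = e^(−0.01880 × 73.9) = 0.2492
Accumulation ratio R = 1 / (1 − e^(−kτ)) = 1 / (1 − 0.2492) = 1.332

1.33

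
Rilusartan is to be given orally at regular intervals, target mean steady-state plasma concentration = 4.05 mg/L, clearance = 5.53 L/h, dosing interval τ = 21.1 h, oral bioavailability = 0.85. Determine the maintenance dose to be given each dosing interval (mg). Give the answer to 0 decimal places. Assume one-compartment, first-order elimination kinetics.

At steady state, F × (Dose/τ) = Css × CL.
Dose = Css × CL × τ / F = 4.05 × 5.530 × 21.1 / 0.85 = 556.0 mg

556 mg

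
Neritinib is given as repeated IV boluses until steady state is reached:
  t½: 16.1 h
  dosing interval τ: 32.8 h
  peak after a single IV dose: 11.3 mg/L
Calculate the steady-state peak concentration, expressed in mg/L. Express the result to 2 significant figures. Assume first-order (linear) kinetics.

k = ln2 / t½ = 0.693147 / 16.1 = 0.04305 h⁻¹
e^(−kτ) = e^(−0.04305 × 32.8) = 0.2436
Accumulation ratio R = 1 / (1 − e^(−kτ)) = 1 / (1 − 0.2436) = 1.322
Steady-state peak = C₀ × R = 11.3 × 1.322 = 14.94 mg/L

15 mg/L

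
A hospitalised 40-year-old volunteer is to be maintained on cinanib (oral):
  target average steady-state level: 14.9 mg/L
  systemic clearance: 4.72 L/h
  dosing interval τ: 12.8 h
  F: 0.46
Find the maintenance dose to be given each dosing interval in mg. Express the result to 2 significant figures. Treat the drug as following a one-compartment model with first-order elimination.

2000 mg

At steady state, F × (Dose/τ) = Css × CL.
Dose = Css × CL × τ / F = 14.9 × 4.720 × 12.8 / 0.46 = 1957 mg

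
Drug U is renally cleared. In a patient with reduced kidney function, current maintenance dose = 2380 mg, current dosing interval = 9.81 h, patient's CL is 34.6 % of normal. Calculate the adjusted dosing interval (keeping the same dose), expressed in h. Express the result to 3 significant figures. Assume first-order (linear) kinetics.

28.4 h

To keep the same average steady-state level, dosing rate must scale with clearance.
CL ratio = 34.6 / 100 = 0.3460
New interval (same dose) = 9.81 / 0.3460 = 28.35 h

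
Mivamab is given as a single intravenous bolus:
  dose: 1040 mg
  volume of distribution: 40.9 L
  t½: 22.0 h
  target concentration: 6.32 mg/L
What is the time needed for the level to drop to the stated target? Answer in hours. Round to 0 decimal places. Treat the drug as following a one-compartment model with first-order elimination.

C₀ = Dose / Vd = 1040 / 40.9 = 25.43 mg/L
k = ln2 / t½ = 0.693147 / 22.0 = 0.03151 h⁻¹
t = ln(C₀ / C) / k = ln(25.43 / 6.32) / 0.03151
  = ln(4.024) / 0.03151 = 1.392 / 0.03151 = 44.18 h

44 h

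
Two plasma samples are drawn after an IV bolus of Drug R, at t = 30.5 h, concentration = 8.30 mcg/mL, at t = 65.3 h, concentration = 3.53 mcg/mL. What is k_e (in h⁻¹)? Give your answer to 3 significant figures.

0.0246 h⁻¹

k = ln(C₁/C₂) / (t₂ − t₁) = ln(8.30/3.53) / (65.3 − 30.5)
  = 0.8550 / 34.80 = 0.02457 h⁻¹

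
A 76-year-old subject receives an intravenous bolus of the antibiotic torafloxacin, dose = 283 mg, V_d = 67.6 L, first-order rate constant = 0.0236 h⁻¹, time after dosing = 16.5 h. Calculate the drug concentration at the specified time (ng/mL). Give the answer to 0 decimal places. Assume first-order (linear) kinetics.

2836 ng/mL

C₀ = Dose / Vd = 283.0 / 67.6 = 4.186 mg/L
C = C₀ · e^(−k·t) = 4.186 × e^(−0.02360 × 16.5)
  = 4.186 × 0.6775 = 2.836 mg/L
Convert: 2.836 mg/L × 1000 = 2836 ng/mL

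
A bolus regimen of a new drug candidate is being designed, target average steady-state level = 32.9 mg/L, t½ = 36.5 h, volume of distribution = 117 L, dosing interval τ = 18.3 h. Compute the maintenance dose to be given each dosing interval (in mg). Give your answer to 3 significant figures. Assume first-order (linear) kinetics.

k = ln2 / t½ = 0.693147 / 36.5 = 0.01899 h⁻¹
CL = k × Vd = 0.01899 × 117 = 2.222 L/h
At steady state, Dose/τ = Css × CL.
Dose = Css × CL × τ = 32.9 × 2.222 × 18.3 = 1338 mg

1340 mg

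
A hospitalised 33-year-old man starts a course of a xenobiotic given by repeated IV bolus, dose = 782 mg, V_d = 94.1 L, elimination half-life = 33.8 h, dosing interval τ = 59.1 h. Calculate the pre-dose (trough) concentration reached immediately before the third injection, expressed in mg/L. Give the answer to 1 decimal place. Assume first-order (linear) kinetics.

C₀ per dose = Dose / Vd = 782 / 94.1 = 8.310 mg/L
k = ln2 / t½ = 0.693147 / 33.8 = 0.02051 h⁻¹
Fraction remaining after one interval: r = e^(−kτ) = e^(−0.02051 × 59.1) = 0.2976
Before dose 3, 2 doses have been given (aged 1τ, 2τ).
C_trough = C₀ × (r + r²) = 8.310 × (0.2976 + 0.08857) = 3.209 mg/L

3.2 mg/L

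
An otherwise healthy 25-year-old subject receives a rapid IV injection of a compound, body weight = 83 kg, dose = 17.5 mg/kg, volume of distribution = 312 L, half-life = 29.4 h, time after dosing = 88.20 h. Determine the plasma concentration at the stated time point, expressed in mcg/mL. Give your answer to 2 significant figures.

Total dose = 17.5 × 83 = 1453 mg
C₀ = Dose / Vd = 1453 / 312 = 4.657 mg/L
k = ln2 / t½ = 0.693147 / 29.4 = 0.02358 h⁻¹
t / t½ = 88.20 / 29.4 = 3 half-lives
C = C₀ × (1/2)^3 = 4.657 × 0.1250 = 0.5821 mg/L
(0.5821 mg/L = 0.5821 mcg/mL)

0.58 mcg/mL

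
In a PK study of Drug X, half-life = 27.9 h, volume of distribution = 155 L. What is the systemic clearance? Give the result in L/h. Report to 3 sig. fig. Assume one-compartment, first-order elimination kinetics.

k = ln2 / t½ = 0.693147 / 27.9 = 0.02484 h⁻¹
CL = k × Vd = 0.02484 × 155 = 3.850 L/h

3.85 L/h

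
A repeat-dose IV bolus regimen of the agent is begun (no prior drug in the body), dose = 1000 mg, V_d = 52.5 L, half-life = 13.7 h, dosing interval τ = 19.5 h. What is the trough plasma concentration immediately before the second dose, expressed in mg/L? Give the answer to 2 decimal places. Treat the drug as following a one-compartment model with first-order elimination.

7.10 mg/L

C₀ per dose = Dose / Vd = 1000 / 52.5 = 19.05 mg/L
k = ln2 / t½ = 0.693147 / 13.7 = 0.05059 h⁻¹
Fraction remaining after one interval: r = e^(−kτ) = e^(−0.05059 × 19.5) = 0.3729
Before dose 2, 1 dose has been given (aged 1τ).
C_trough = C₀ × r = 19.05 × 0.3729 = 7.104 mg/L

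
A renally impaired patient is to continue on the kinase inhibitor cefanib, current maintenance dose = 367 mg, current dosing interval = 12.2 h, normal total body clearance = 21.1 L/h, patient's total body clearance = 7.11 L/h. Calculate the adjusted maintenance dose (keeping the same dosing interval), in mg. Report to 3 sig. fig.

124 mg

To keep the same average steady-state level, dosing rate must scale with clearance.
CL ratio = 7.11 / 21.1 = 0.3370
New dose (same interval) = 367 × 0.3370 = 123.7 mg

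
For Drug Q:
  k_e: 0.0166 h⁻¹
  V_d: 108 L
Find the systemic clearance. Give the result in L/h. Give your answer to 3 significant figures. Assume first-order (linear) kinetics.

1.79 L/h

CL = k × Vd = 0.0166 × 108 = 1.793 L/h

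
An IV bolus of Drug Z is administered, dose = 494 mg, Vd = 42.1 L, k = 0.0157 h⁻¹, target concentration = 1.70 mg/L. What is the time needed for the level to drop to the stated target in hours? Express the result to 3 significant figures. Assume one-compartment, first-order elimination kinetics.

123 h

C₀ = Dose / Vd = 494.0 / 42.1 = 11.73 mg/L
t = ln(C₀ / C) / k = ln(11.73 / 1.70) / 0.01570
  = ln(6.900) / 0.01570 = 1.932 / 0.01570 = 123.1 h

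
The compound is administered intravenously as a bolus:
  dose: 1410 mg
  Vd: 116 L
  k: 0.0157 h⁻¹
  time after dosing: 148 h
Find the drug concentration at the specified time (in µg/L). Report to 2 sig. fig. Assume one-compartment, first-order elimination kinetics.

C₀ = Dose / Vd = 1410 / 116 = 12.16 mg/L
C = C₀ · e^(−k·t) = 12.16 × e^(−0.01570 × 148)
  = 12.16 × 0.09792 = 1.191 mg/L
Convert: 1.191 mg/L × 1000 = 1191 µg/L

1200 µg/L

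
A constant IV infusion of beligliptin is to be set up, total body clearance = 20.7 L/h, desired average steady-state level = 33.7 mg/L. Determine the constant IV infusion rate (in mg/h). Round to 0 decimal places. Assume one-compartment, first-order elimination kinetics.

At steady state, infusion rate R₀ = Css × CL = 33.7 × 20.70 = 697.6 mg/h

698 mg/h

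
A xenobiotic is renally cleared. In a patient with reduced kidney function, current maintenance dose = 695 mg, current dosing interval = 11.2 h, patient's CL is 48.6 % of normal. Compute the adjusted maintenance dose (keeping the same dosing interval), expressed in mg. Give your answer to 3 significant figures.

338 mg

To keep the same average steady-state level, dosing rate must scale with clearance.
CL ratio = 48.6 / 100 = 0.4860
New dose (same interval) = 695 × 0.4860 = 337.8 mg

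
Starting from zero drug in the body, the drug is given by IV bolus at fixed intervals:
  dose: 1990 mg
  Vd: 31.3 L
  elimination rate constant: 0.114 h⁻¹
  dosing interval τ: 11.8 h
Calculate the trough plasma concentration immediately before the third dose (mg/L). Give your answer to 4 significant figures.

20.88 mg/L

C₀ per dose = Dose / Vd = 1990 / 31.3 = 63.58 mg/L
Fraction remaining after one interval: r = e^(−kτ) = e^(−0.1140 × 11.8) = 0.2605
Before dose 3, 2 doses have been given (aged 1τ, 2τ).
C_trough = C₀ × (r + r²) = 63.58 × (0.2605 + 0.06786) = 20.88 mg/L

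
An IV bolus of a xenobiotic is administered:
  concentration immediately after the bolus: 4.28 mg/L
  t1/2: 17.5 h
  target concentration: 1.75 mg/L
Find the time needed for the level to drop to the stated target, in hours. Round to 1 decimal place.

k = ln2 / t½ = 0.693147 / 17.5 = 0.03961 h⁻¹
t = ln(C₀ / C) / k = ln(4.280 / 1.75) / 0.03961
  = ln(2.446) / 0.03961 = 0.8945 / 0.03961 = 22.58 h

22.6 h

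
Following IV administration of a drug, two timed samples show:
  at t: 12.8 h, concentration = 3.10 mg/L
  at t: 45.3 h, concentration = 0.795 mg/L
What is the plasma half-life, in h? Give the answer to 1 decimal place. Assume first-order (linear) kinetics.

16.6 h

k = ln(C₁/C₂) / (t₂ − t₁) = ln(3.10/0.795) / (45.3 − 12.8)
  = 1.361 / 32.50 = 0.04188 h⁻¹
t½ = ln2 / k = 0.693147 / 0.04188 = 16.55 h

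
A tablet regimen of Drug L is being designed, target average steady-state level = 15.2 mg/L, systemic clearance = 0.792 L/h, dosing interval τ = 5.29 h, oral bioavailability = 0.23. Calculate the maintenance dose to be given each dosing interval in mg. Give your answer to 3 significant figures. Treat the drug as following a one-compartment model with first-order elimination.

At steady state, F × (Dose/τ) = Css × CL.
Dose = Css × CL × τ / F = 15.2 × 0.7920 × 5.29 / 0.23 = 276.9 mg

277 mg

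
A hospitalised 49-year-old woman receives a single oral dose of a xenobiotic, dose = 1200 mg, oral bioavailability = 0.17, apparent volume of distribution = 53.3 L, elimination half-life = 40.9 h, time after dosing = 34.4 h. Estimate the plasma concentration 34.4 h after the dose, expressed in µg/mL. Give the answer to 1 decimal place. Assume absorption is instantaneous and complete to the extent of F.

2.1 µg/mL

Amount reaching circulation = F × Dose = 0.17 × 1200 = 204.0 mg
C₀ = F·Dose / Vd = 204.0 / 53.3 = 3.827 mg/L
k = ln2 / t½ = 0.693147 / 40.9 = 0.01695 h⁻¹
C = C₀ · e^(−k·t) = 3.827 × e^(−0.01695 × 34.4)
  = 3.827 × 0.5582 = 2.136 mg/L
(2.136 mg/L = 2.136 µg/mL)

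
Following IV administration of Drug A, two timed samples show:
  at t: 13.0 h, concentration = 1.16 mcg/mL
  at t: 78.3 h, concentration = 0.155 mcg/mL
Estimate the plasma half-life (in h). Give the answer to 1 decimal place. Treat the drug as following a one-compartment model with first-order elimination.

22.5 h

k = ln(C₁/C₂) / (t₂ − t₁) = ln(1.16/0.155) / (78.3 − 13.0)
  = 2.013 / 65.30 = 0.03083 h⁻¹
t½ = ln2 / k = 0.693147 / 0.03083 = 22.48 h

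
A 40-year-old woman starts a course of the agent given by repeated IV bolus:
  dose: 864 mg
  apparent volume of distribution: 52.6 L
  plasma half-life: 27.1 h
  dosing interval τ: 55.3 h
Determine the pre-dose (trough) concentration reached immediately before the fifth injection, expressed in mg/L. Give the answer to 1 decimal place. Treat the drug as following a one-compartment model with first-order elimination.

C₀ per dose = Dose / Vd = 864 / 52.6 = 16.43 mg/L
k = ln2 / t½ = 0.693147 / 27.1 = 0.02558 h⁻¹
Fraction remaining after one interval: r = e^(−kτ) = e^(−0.02558 × 55.3) = 0.2430
Before dose 5, 4 doses have been given (aged 1τ, 2τ, 3τ, 4τ).
C_trough = C₀ × (r + r² + … + r^4) = C₀ × r(1−r^4)/(1−r)
        = 16.43 × 0.2430 × (1 − 0.003487) / (1 − 0.2430) = 5.256 mg/L

5.3 mg/L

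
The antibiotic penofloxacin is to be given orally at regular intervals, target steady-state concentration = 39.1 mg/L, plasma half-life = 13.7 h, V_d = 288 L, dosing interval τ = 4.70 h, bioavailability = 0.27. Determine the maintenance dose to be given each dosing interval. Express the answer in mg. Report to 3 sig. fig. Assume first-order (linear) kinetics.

9920 mg

k = ln2 / t½ = 0.693147 / 13.7 = 0.05059 h⁻¹
CL = k × Vd = 0.05059 × 288 = 14.57 L/h
At steady state, F × (Dose/τ) = Css × CL.
Dose = Css × CL × τ / F = 39.1 × 14.57 × 4.70 / 0.27 = 9917 mg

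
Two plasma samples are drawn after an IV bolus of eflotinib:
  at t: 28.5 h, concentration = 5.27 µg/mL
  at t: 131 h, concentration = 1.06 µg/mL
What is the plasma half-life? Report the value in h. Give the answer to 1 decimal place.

k = ln(C₁/C₂) / (t₂ − t₁) = ln(5.27/1.06) / (131 − 28.5)
  = 1.604 / 102.5 = 0.01565 h⁻¹
t½ = ln2 / k = 0.693147 / 0.01565 = 44.29 h

44.3 h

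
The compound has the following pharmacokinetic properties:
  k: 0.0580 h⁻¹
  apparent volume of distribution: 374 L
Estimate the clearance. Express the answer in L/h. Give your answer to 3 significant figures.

21.7 L/h

CL = k × Vd = 0.0580 × 374 = 21.69 L/h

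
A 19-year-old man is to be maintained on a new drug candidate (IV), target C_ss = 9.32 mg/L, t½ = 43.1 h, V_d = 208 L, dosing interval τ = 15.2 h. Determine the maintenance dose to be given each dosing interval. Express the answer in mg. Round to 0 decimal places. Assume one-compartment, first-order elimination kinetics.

474 mg

k = ln2 / t½ = 0.693147 / 43.1 = 0.01608 h⁻¹
CL = k × Vd = 0.01608 × 208 = 3.345 L/h
At steady state, Dose/τ = Css × CL.
Dose = Css × CL × τ = 9.32 × 3.345 × 15.2 = 473.9 mg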